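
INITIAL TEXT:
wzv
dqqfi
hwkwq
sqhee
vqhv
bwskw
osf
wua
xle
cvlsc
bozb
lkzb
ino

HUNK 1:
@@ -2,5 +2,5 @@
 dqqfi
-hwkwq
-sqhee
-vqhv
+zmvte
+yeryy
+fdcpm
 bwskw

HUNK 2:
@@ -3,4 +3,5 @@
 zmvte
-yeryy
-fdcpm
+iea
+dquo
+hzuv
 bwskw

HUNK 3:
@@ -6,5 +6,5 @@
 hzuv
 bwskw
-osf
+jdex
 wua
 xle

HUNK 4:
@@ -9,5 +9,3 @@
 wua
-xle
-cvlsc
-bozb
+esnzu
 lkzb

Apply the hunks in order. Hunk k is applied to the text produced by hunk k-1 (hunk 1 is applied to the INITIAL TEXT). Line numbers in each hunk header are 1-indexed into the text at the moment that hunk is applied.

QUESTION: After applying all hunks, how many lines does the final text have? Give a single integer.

Hunk 1: at line 2 remove [hwkwq,sqhee,vqhv] add [zmvte,yeryy,fdcpm] -> 13 lines: wzv dqqfi zmvte yeryy fdcpm bwskw osf wua xle cvlsc bozb lkzb ino
Hunk 2: at line 3 remove [yeryy,fdcpm] add [iea,dquo,hzuv] -> 14 lines: wzv dqqfi zmvte iea dquo hzuv bwskw osf wua xle cvlsc bozb lkzb ino
Hunk 3: at line 6 remove [osf] add [jdex] -> 14 lines: wzv dqqfi zmvte iea dquo hzuv bwskw jdex wua xle cvlsc bozb lkzb ino
Hunk 4: at line 9 remove [xle,cvlsc,bozb] add [esnzu] -> 12 lines: wzv dqqfi zmvte iea dquo hzuv bwskw jdex wua esnzu lkzb ino
Final line count: 12

Answer: 12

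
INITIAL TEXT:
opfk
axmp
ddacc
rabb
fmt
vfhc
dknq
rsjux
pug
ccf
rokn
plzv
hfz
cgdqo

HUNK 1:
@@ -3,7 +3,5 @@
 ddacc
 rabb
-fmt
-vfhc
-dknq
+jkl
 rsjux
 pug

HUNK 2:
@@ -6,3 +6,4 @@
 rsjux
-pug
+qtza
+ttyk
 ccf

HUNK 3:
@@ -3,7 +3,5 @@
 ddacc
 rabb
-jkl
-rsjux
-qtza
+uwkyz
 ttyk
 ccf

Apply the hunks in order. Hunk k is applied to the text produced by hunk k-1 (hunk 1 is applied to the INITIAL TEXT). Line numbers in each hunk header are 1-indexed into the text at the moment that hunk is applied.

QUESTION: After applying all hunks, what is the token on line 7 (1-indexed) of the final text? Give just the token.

Answer: ccf

Derivation:
Hunk 1: at line 3 remove [fmt,vfhc,dknq] add [jkl] -> 12 lines: opfk axmp ddacc rabb jkl rsjux pug ccf rokn plzv hfz cgdqo
Hunk 2: at line 6 remove [pug] add [qtza,ttyk] -> 13 lines: opfk axmp ddacc rabb jkl rsjux qtza ttyk ccf rokn plzv hfz cgdqo
Hunk 3: at line 3 remove [jkl,rsjux,qtza] add [uwkyz] -> 11 lines: opfk axmp ddacc rabb uwkyz ttyk ccf rokn plzv hfz cgdqo
Final line 7: ccf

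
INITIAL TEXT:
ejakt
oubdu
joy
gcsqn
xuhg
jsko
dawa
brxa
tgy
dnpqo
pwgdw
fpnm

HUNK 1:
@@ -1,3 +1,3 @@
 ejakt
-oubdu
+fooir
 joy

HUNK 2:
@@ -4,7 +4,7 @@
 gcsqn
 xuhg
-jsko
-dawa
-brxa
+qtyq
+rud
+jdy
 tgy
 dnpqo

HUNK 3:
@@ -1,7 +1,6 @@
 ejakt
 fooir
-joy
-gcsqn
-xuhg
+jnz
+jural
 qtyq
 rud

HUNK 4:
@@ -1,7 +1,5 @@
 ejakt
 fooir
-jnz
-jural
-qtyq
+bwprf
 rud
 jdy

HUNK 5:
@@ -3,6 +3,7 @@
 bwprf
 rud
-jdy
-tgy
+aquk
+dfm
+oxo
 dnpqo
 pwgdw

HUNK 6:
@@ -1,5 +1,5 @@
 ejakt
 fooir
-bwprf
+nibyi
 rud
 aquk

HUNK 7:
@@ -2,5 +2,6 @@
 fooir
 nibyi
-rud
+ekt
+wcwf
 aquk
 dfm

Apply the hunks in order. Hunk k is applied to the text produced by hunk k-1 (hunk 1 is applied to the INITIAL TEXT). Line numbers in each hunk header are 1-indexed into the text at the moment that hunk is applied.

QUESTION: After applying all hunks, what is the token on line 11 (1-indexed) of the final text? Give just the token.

Answer: fpnm

Derivation:
Hunk 1: at line 1 remove [oubdu] add [fooir] -> 12 lines: ejakt fooir joy gcsqn xuhg jsko dawa brxa tgy dnpqo pwgdw fpnm
Hunk 2: at line 4 remove [jsko,dawa,brxa] add [qtyq,rud,jdy] -> 12 lines: ejakt fooir joy gcsqn xuhg qtyq rud jdy tgy dnpqo pwgdw fpnm
Hunk 3: at line 1 remove [joy,gcsqn,xuhg] add [jnz,jural] -> 11 lines: ejakt fooir jnz jural qtyq rud jdy tgy dnpqo pwgdw fpnm
Hunk 4: at line 1 remove [jnz,jural,qtyq] add [bwprf] -> 9 lines: ejakt fooir bwprf rud jdy tgy dnpqo pwgdw fpnm
Hunk 5: at line 3 remove [jdy,tgy] add [aquk,dfm,oxo] -> 10 lines: ejakt fooir bwprf rud aquk dfm oxo dnpqo pwgdw fpnm
Hunk 6: at line 1 remove [bwprf] add [nibyi] -> 10 lines: ejakt fooir nibyi rud aquk dfm oxo dnpqo pwgdw fpnm
Hunk 7: at line 2 remove [rud] add [ekt,wcwf] -> 11 lines: ejakt fooir nibyi ekt wcwf aquk dfm oxo dnpqo pwgdw fpnm
Final line 11: fpnm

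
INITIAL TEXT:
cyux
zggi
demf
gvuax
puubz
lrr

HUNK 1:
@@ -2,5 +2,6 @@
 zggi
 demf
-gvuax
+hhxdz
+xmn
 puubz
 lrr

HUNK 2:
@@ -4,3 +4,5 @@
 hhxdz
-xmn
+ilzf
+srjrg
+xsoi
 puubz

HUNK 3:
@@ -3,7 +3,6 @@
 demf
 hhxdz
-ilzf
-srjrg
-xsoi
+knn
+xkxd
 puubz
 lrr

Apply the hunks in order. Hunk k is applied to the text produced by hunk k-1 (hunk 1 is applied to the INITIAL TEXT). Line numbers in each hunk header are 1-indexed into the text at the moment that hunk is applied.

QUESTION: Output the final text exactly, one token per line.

Answer: cyux
zggi
demf
hhxdz
knn
xkxd
puubz
lrr

Derivation:
Hunk 1: at line 2 remove [gvuax] add [hhxdz,xmn] -> 7 lines: cyux zggi demf hhxdz xmn puubz lrr
Hunk 2: at line 4 remove [xmn] add [ilzf,srjrg,xsoi] -> 9 lines: cyux zggi demf hhxdz ilzf srjrg xsoi puubz lrr
Hunk 3: at line 3 remove [ilzf,srjrg,xsoi] add [knn,xkxd] -> 8 lines: cyux zggi demf hhxdz knn xkxd puubz lrr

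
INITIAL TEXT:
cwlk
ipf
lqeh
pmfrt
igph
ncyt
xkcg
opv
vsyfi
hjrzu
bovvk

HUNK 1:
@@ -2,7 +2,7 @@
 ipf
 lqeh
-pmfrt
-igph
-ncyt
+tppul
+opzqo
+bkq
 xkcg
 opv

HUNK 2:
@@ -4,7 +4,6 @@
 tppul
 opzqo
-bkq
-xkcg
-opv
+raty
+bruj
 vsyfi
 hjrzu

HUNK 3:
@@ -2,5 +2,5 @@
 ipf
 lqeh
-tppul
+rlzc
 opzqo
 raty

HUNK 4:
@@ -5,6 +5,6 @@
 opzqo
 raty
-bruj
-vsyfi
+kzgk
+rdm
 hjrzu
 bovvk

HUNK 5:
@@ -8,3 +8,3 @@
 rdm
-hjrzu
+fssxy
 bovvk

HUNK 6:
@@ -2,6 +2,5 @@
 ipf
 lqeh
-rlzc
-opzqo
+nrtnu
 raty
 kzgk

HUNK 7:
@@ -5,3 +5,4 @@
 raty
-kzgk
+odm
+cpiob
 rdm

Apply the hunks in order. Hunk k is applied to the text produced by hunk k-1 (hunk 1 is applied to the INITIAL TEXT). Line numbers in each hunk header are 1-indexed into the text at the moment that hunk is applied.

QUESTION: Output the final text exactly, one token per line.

Hunk 1: at line 2 remove [pmfrt,igph,ncyt] add [tppul,opzqo,bkq] -> 11 lines: cwlk ipf lqeh tppul opzqo bkq xkcg opv vsyfi hjrzu bovvk
Hunk 2: at line 4 remove [bkq,xkcg,opv] add [raty,bruj] -> 10 lines: cwlk ipf lqeh tppul opzqo raty bruj vsyfi hjrzu bovvk
Hunk 3: at line 2 remove [tppul] add [rlzc] -> 10 lines: cwlk ipf lqeh rlzc opzqo raty bruj vsyfi hjrzu bovvk
Hunk 4: at line 5 remove [bruj,vsyfi] add [kzgk,rdm] -> 10 lines: cwlk ipf lqeh rlzc opzqo raty kzgk rdm hjrzu bovvk
Hunk 5: at line 8 remove [hjrzu] add [fssxy] -> 10 lines: cwlk ipf lqeh rlzc opzqo raty kzgk rdm fssxy bovvk
Hunk 6: at line 2 remove [rlzc,opzqo] add [nrtnu] -> 9 lines: cwlk ipf lqeh nrtnu raty kzgk rdm fssxy bovvk
Hunk 7: at line 5 remove [kzgk] add [odm,cpiob] -> 10 lines: cwlk ipf lqeh nrtnu raty odm cpiob rdm fssxy bovvk

Answer: cwlk
ipf
lqeh
nrtnu
raty
odm
cpiob
rdm
fssxy
bovvk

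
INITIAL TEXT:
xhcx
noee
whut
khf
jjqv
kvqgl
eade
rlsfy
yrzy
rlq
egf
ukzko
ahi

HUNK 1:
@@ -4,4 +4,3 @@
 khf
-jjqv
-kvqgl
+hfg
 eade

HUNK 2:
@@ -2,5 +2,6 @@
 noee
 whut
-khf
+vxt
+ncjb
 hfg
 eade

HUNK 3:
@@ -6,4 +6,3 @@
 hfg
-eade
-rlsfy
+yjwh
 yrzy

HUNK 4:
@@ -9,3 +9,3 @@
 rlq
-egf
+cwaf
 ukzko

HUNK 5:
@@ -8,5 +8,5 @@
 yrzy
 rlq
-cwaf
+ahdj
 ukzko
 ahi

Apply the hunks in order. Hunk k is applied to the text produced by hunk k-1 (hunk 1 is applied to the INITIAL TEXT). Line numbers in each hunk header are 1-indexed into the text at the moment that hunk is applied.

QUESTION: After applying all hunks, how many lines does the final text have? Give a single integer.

Answer: 12

Derivation:
Hunk 1: at line 4 remove [jjqv,kvqgl] add [hfg] -> 12 lines: xhcx noee whut khf hfg eade rlsfy yrzy rlq egf ukzko ahi
Hunk 2: at line 2 remove [khf] add [vxt,ncjb] -> 13 lines: xhcx noee whut vxt ncjb hfg eade rlsfy yrzy rlq egf ukzko ahi
Hunk 3: at line 6 remove [eade,rlsfy] add [yjwh] -> 12 lines: xhcx noee whut vxt ncjb hfg yjwh yrzy rlq egf ukzko ahi
Hunk 4: at line 9 remove [egf] add [cwaf] -> 12 lines: xhcx noee whut vxt ncjb hfg yjwh yrzy rlq cwaf ukzko ahi
Hunk 5: at line 8 remove [cwaf] add [ahdj] -> 12 lines: xhcx noee whut vxt ncjb hfg yjwh yrzy rlq ahdj ukzko ahi
Final line count: 12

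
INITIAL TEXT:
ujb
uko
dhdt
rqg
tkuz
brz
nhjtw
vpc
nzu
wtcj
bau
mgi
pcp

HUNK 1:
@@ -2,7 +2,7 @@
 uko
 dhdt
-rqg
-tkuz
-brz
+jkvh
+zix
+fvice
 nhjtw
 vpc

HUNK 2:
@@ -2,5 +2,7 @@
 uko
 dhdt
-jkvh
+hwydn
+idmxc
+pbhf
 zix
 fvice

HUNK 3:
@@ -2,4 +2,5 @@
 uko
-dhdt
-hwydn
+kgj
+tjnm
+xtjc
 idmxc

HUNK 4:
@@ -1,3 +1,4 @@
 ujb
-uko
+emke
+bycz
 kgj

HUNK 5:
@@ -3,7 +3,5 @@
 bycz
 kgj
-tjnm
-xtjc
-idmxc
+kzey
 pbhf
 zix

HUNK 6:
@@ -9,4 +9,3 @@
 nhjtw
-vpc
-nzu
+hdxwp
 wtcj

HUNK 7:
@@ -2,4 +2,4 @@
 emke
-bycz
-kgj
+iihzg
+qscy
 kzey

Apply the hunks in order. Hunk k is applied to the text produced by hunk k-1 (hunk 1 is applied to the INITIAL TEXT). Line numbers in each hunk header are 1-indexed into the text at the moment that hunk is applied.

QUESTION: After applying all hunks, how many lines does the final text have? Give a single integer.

Hunk 1: at line 2 remove [rqg,tkuz,brz] add [jkvh,zix,fvice] -> 13 lines: ujb uko dhdt jkvh zix fvice nhjtw vpc nzu wtcj bau mgi pcp
Hunk 2: at line 2 remove [jkvh] add [hwydn,idmxc,pbhf] -> 15 lines: ujb uko dhdt hwydn idmxc pbhf zix fvice nhjtw vpc nzu wtcj bau mgi pcp
Hunk 3: at line 2 remove [dhdt,hwydn] add [kgj,tjnm,xtjc] -> 16 lines: ujb uko kgj tjnm xtjc idmxc pbhf zix fvice nhjtw vpc nzu wtcj bau mgi pcp
Hunk 4: at line 1 remove [uko] add [emke,bycz] -> 17 lines: ujb emke bycz kgj tjnm xtjc idmxc pbhf zix fvice nhjtw vpc nzu wtcj bau mgi pcp
Hunk 5: at line 3 remove [tjnm,xtjc,idmxc] add [kzey] -> 15 lines: ujb emke bycz kgj kzey pbhf zix fvice nhjtw vpc nzu wtcj bau mgi pcp
Hunk 6: at line 9 remove [vpc,nzu] add [hdxwp] -> 14 lines: ujb emke bycz kgj kzey pbhf zix fvice nhjtw hdxwp wtcj bau mgi pcp
Hunk 7: at line 2 remove [bycz,kgj] add [iihzg,qscy] -> 14 lines: ujb emke iihzg qscy kzey pbhf zix fvice nhjtw hdxwp wtcj bau mgi pcp
Final line count: 14

Answer: 14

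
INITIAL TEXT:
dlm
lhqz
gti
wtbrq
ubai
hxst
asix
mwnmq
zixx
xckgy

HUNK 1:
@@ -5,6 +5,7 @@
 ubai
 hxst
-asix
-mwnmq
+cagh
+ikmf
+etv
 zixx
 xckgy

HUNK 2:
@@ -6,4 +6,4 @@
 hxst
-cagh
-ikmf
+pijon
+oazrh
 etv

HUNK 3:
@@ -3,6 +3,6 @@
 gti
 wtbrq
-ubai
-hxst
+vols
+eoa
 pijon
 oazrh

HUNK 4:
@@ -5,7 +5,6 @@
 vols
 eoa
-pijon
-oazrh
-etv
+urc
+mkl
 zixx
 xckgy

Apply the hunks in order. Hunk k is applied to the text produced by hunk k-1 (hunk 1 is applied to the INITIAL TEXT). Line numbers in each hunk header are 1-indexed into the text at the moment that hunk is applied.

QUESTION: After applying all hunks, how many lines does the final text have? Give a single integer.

Answer: 10

Derivation:
Hunk 1: at line 5 remove [asix,mwnmq] add [cagh,ikmf,etv] -> 11 lines: dlm lhqz gti wtbrq ubai hxst cagh ikmf etv zixx xckgy
Hunk 2: at line 6 remove [cagh,ikmf] add [pijon,oazrh] -> 11 lines: dlm lhqz gti wtbrq ubai hxst pijon oazrh etv zixx xckgy
Hunk 3: at line 3 remove [ubai,hxst] add [vols,eoa] -> 11 lines: dlm lhqz gti wtbrq vols eoa pijon oazrh etv zixx xckgy
Hunk 4: at line 5 remove [pijon,oazrh,etv] add [urc,mkl] -> 10 lines: dlm lhqz gti wtbrq vols eoa urc mkl zixx xckgy
Final line count: 10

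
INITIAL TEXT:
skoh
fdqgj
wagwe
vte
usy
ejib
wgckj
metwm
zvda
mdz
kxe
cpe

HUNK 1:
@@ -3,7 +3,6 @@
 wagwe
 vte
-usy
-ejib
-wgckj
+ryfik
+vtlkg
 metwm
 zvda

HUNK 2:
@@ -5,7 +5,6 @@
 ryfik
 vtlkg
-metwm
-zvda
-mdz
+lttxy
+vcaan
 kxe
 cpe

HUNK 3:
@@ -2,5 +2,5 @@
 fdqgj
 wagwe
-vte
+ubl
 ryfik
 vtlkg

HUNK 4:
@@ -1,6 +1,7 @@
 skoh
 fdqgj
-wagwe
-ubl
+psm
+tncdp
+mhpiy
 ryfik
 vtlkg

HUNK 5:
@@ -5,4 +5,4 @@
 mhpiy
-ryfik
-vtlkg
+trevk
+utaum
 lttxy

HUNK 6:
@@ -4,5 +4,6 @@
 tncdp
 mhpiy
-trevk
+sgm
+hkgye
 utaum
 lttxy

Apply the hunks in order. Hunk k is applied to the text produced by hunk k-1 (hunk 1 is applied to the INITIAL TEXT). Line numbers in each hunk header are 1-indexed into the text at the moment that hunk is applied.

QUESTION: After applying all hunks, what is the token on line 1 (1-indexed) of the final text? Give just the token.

Answer: skoh

Derivation:
Hunk 1: at line 3 remove [usy,ejib,wgckj] add [ryfik,vtlkg] -> 11 lines: skoh fdqgj wagwe vte ryfik vtlkg metwm zvda mdz kxe cpe
Hunk 2: at line 5 remove [metwm,zvda,mdz] add [lttxy,vcaan] -> 10 lines: skoh fdqgj wagwe vte ryfik vtlkg lttxy vcaan kxe cpe
Hunk 3: at line 2 remove [vte] add [ubl] -> 10 lines: skoh fdqgj wagwe ubl ryfik vtlkg lttxy vcaan kxe cpe
Hunk 4: at line 1 remove [wagwe,ubl] add [psm,tncdp,mhpiy] -> 11 lines: skoh fdqgj psm tncdp mhpiy ryfik vtlkg lttxy vcaan kxe cpe
Hunk 5: at line 5 remove [ryfik,vtlkg] add [trevk,utaum] -> 11 lines: skoh fdqgj psm tncdp mhpiy trevk utaum lttxy vcaan kxe cpe
Hunk 6: at line 4 remove [trevk] add [sgm,hkgye] -> 12 lines: skoh fdqgj psm tncdp mhpiy sgm hkgye utaum lttxy vcaan kxe cpe
Final line 1: skoh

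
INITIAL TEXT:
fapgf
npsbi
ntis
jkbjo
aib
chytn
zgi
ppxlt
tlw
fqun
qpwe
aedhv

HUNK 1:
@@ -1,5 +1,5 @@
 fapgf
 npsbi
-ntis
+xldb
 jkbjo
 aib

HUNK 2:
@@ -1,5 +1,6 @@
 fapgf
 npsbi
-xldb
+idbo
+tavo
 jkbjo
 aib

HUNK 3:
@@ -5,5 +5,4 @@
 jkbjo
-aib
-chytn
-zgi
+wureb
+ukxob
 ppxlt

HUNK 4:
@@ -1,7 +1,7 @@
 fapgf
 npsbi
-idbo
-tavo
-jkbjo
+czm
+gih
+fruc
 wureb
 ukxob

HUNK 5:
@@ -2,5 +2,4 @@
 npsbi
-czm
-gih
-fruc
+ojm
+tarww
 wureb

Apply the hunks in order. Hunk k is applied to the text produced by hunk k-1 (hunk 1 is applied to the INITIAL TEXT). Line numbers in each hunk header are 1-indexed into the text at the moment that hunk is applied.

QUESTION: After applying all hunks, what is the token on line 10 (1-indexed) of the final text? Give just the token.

Hunk 1: at line 1 remove [ntis] add [xldb] -> 12 lines: fapgf npsbi xldb jkbjo aib chytn zgi ppxlt tlw fqun qpwe aedhv
Hunk 2: at line 1 remove [xldb] add [idbo,tavo] -> 13 lines: fapgf npsbi idbo tavo jkbjo aib chytn zgi ppxlt tlw fqun qpwe aedhv
Hunk 3: at line 5 remove [aib,chytn,zgi] add [wureb,ukxob] -> 12 lines: fapgf npsbi idbo tavo jkbjo wureb ukxob ppxlt tlw fqun qpwe aedhv
Hunk 4: at line 1 remove [idbo,tavo,jkbjo] add [czm,gih,fruc] -> 12 lines: fapgf npsbi czm gih fruc wureb ukxob ppxlt tlw fqun qpwe aedhv
Hunk 5: at line 2 remove [czm,gih,fruc] add [ojm,tarww] -> 11 lines: fapgf npsbi ojm tarww wureb ukxob ppxlt tlw fqun qpwe aedhv
Final line 10: qpwe

Answer: qpwe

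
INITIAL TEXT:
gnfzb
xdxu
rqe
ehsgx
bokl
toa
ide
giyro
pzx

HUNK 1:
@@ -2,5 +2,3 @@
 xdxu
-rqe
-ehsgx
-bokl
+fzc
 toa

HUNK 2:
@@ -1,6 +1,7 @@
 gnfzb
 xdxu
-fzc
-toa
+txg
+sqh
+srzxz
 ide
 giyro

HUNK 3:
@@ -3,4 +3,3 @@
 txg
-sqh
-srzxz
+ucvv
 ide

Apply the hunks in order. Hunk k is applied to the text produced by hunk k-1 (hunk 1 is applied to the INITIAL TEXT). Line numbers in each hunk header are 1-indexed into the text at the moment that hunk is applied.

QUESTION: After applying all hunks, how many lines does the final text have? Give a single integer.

Hunk 1: at line 2 remove [rqe,ehsgx,bokl] add [fzc] -> 7 lines: gnfzb xdxu fzc toa ide giyro pzx
Hunk 2: at line 1 remove [fzc,toa] add [txg,sqh,srzxz] -> 8 lines: gnfzb xdxu txg sqh srzxz ide giyro pzx
Hunk 3: at line 3 remove [sqh,srzxz] add [ucvv] -> 7 lines: gnfzb xdxu txg ucvv ide giyro pzx
Final line count: 7

Answer: 7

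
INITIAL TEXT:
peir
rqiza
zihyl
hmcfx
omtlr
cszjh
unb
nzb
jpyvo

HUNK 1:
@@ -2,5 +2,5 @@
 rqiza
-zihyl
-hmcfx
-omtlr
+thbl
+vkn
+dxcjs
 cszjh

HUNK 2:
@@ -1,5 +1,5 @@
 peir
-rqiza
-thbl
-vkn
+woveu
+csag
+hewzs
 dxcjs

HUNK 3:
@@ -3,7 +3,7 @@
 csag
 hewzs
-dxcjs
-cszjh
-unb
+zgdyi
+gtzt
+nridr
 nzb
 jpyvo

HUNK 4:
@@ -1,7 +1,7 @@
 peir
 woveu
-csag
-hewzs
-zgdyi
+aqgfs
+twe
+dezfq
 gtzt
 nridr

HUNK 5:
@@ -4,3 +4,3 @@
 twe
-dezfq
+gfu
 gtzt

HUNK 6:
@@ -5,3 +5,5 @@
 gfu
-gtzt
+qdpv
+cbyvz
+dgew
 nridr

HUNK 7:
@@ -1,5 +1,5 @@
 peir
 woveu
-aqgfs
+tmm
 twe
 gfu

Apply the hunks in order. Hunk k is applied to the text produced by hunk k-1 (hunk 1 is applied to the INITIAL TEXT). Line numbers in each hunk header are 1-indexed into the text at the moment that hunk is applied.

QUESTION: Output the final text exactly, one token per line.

Answer: peir
woveu
tmm
twe
gfu
qdpv
cbyvz
dgew
nridr
nzb
jpyvo

Derivation:
Hunk 1: at line 2 remove [zihyl,hmcfx,omtlr] add [thbl,vkn,dxcjs] -> 9 lines: peir rqiza thbl vkn dxcjs cszjh unb nzb jpyvo
Hunk 2: at line 1 remove [rqiza,thbl,vkn] add [woveu,csag,hewzs] -> 9 lines: peir woveu csag hewzs dxcjs cszjh unb nzb jpyvo
Hunk 3: at line 3 remove [dxcjs,cszjh,unb] add [zgdyi,gtzt,nridr] -> 9 lines: peir woveu csag hewzs zgdyi gtzt nridr nzb jpyvo
Hunk 4: at line 1 remove [csag,hewzs,zgdyi] add [aqgfs,twe,dezfq] -> 9 lines: peir woveu aqgfs twe dezfq gtzt nridr nzb jpyvo
Hunk 5: at line 4 remove [dezfq] add [gfu] -> 9 lines: peir woveu aqgfs twe gfu gtzt nridr nzb jpyvo
Hunk 6: at line 5 remove [gtzt] add [qdpv,cbyvz,dgew] -> 11 lines: peir woveu aqgfs twe gfu qdpv cbyvz dgew nridr nzb jpyvo
Hunk 7: at line 1 remove [aqgfs] add [tmm] -> 11 lines: peir woveu tmm twe gfu qdpv cbyvz dgew nridr nzb jpyvo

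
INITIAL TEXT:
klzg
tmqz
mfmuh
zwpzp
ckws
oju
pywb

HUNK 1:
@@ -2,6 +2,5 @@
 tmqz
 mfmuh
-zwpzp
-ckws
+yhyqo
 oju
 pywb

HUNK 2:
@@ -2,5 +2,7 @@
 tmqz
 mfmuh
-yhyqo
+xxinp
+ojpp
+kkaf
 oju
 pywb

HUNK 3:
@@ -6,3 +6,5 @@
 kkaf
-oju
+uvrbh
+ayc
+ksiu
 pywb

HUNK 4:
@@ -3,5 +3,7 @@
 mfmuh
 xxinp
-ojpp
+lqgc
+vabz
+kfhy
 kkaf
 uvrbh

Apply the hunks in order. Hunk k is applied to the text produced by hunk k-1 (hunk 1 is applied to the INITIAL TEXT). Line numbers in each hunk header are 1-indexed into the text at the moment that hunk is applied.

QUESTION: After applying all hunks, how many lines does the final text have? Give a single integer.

Answer: 12

Derivation:
Hunk 1: at line 2 remove [zwpzp,ckws] add [yhyqo] -> 6 lines: klzg tmqz mfmuh yhyqo oju pywb
Hunk 2: at line 2 remove [yhyqo] add [xxinp,ojpp,kkaf] -> 8 lines: klzg tmqz mfmuh xxinp ojpp kkaf oju pywb
Hunk 3: at line 6 remove [oju] add [uvrbh,ayc,ksiu] -> 10 lines: klzg tmqz mfmuh xxinp ojpp kkaf uvrbh ayc ksiu pywb
Hunk 4: at line 3 remove [ojpp] add [lqgc,vabz,kfhy] -> 12 lines: klzg tmqz mfmuh xxinp lqgc vabz kfhy kkaf uvrbh ayc ksiu pywb
Final line count: 12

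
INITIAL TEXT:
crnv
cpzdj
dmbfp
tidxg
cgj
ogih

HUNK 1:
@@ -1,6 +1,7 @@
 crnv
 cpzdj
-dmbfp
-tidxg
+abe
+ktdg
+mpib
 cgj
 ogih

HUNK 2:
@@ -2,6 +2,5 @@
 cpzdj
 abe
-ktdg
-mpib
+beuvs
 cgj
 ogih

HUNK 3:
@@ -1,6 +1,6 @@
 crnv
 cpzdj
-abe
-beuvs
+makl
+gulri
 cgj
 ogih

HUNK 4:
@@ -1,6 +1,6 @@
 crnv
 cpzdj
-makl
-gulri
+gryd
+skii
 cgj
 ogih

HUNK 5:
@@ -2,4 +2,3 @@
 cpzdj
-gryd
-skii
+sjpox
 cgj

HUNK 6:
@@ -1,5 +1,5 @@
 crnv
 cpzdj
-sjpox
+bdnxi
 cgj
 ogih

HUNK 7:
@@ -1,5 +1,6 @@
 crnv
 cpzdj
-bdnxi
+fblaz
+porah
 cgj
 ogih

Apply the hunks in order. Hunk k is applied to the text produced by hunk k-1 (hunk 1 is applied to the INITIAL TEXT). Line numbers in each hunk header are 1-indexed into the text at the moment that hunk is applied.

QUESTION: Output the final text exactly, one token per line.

Answer: crnv
cpzdj
fblaz
porah
cgj
ogih

Derivation:
Hunk 1: at line 1 remove [dmbfp,tidxg] add [abe,ktdg,mpib] -> 7 lines: crnv cpzdj abe ktdg mpib cgj ogih
Hunk 2: at line 2 remove [ktdg,mpib] add [beuvs] -> 6 lines: crnv cpzdj abe beuvs cgj ogih
Hunk 3: at line 1 remove [abe,beuvs] add [makl,gulri] -> 6 lines: crnv cpzdj makl gulri cgj ogih
Hunk 4: at line 1 remove [makl,gulri] add [gryd,skii] -> 6 lines: crnv cpzdj gryd skii cgj ogih
Hunk 5: at line 2 remove [gryd,skii] add [sjpox] -> 5 lines: crnv cpzdj sjpox cgj ogih
Hunk 6: at line 1 remove [sjpox] add [bdnxi] -> 5 lines: crnv cpzdj bdnxi cgj ogih
Hunk 7: at line 1 remove [bdnxi] add [fblaz,porah] -> 6 lines: crnv cpzdj fblaz porah cgj ogih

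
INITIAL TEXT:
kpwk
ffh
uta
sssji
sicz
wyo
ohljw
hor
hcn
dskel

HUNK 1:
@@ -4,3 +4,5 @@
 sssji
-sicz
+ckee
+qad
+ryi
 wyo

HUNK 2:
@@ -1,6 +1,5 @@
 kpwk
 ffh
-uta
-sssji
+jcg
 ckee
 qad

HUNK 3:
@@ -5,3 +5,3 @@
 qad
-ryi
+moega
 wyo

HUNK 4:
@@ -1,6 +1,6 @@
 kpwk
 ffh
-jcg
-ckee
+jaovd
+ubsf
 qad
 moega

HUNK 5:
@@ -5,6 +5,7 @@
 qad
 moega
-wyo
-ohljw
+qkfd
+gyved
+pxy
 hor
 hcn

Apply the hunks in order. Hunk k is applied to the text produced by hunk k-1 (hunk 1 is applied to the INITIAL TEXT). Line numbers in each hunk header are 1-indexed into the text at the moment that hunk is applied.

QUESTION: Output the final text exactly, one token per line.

Hunk 1: at line 4 remove [sicz] add [ckee,qad,ryi] -> 12 lines: kpwk ffh uta sssji ckee qad ryi wyo ohljw hor hcn dskel
Hunk 2: at line 1 remove [uta,sssji] add [jcg] -> 11 lines: kpwk ffh jcg ckee qad ryi wyo ohljw hor hcn dskel
Hunk 3: at line 5 remove [ryi] add [moega] -> 11 lines: kpwk ffh jcg ckee qad moega wyo ohljw hor hcn dskel
Hunk 4: at line 1 remove [jcg,ckee] add [jaovd,ubsf] -> 11 lines: kpwk ffh jaovd ubsf qad moega wyo ohljw hor hcn dskel
Hunk 5: at line 5 remove [wyo,ohljw] add [qkfd,gyved,pxy] -> 12 lines: kpwk ffh jaovd ubsf qad moega qkfd gyved pxy hor hcn dskel

Answer: kpwk
ffh
jaovd
ubsf
qad
moega
qkfd
gyved
pxy
hor
hcn
dskel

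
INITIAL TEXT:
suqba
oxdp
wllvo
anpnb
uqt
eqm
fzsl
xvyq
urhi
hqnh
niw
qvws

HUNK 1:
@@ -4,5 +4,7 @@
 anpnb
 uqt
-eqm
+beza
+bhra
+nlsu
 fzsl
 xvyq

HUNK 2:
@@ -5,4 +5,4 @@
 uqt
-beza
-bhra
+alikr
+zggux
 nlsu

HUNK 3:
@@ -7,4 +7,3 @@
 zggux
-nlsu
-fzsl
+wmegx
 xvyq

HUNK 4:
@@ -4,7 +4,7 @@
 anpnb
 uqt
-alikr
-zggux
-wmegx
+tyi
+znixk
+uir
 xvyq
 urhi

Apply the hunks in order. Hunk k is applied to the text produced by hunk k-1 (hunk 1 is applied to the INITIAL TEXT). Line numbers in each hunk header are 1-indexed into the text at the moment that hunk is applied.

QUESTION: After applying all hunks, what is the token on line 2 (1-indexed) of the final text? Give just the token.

Hunk 1: at line 4 remove [eqm] add [beza,bhra,nlsu] -> 14 lines: suqba oxdp wllvo anpnb uqt beza bhra nlsu fzsl xvyq urhi hqnh niw qvws
Hunk 2: at line 5 remove [beza,bhra] add [alikr,zggux] -> 14 lines: suqba oxdp wllvo anpnb uqt alikr zggux nlsu fzsl xvyq urhi hqnh niw qvws
Hunk 3: at line 7 remove [nlsu,fzsl] add [wmegx] -> 13 lines: suqba oxdp wllvo anpnb uqt alikr zggux wmegx xvyq urhi hqnh niw qvws
Hunk 4: at line 4 remove [alikr,zggux,wmegx] add [tyi,znixk,uir] -> 13 lines: suqba oxdp wllvo anpnb uqt tyi znixk uir xvyq urhi hqnh niw qvws
Final line 2: oxdp

Answer: oxdp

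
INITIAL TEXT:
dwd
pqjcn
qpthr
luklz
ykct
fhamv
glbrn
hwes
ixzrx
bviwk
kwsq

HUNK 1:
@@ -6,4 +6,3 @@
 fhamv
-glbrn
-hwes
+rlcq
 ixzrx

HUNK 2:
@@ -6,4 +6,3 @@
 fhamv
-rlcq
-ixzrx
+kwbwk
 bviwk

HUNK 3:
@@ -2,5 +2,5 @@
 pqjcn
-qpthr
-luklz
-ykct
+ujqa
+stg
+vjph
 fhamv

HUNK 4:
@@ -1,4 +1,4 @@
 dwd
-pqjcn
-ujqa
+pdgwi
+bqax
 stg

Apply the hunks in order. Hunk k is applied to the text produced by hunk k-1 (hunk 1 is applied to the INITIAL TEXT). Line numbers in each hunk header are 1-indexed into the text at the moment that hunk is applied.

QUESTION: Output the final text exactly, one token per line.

Hunk 1: at line 6 remove [glbrn,hwes] add [rlcq] -> 10 lines: dwd pqjcn qpthr luklz ykct fhamv rlcq ixzrx bviwk kwsq
Hunk 2: at line 6 remove [rlcq,ixzrx] add [kwbwk] -> 9 lines: dwd pqjcn qpthr luklz ykct fhamv kwbwk bviwk kwsq
Hunk 3: at line 2 remove [qpthr,luklz,ykct] add [ujqa,stg,vjph] -> 9 lines: dwd pqjcn ujqa stg vjph fhamv kwbwk bviwk kwsq
Hunk 4: at line 1 remove [pqjcn,ujqa] add [pdgwi,bqax] -> 9 lines: dwd pdgwi bqax stg vjph fhamv kwbwk bviwk kwsq

Answer: dwd
pdgwi
bqax
stg
vjph
fhamv
kwbwk
bviwk
kwsq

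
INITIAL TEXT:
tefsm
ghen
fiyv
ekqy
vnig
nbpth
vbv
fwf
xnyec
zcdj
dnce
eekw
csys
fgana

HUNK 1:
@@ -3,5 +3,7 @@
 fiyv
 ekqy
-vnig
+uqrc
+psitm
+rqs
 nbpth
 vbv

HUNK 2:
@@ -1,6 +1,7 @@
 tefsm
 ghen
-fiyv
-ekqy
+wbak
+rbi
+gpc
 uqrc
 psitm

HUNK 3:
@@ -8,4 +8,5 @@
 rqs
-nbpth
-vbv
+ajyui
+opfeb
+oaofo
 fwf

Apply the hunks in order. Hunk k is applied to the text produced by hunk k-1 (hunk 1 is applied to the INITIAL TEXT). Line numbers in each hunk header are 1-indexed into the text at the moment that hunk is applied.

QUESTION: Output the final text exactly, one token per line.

Hunk 1: at line 3 remove [vnig] add [uqrc,psitm,rqs] -> 16 lines: tefsm ghen fiyv ekqy uqrc psitm rqs nbpth vbv fwf xnyec zcdj dnce eekw csys fgana
Hunk 2: at line 1 remove [fiyv,ekqy] add [wbak,rbi,gpc] -> 17 lines: tefsm ghen wbak rbi gpc uqrc psitm rqs nbpth vbv fwf xnyec zcdj dnce eekw csys fgana
Hunk 3: at line 8 remove [nbpth,vbv] add [ajyui,opfeb,oaofo] -> 18 lines: tefsm ghen wbak rbi gpc uqrc psitm rqs ajyui opfeb oaofo fwf xnyec zcdj dnce eekw csys fgana

Answer: tefsm
ghen
wbak
rbi
gpc
uqrc
psitm
rqs
ajyui
opfeb
oaofo
fwf
xnyec
zcdj
dnce
eekw
csys
fgana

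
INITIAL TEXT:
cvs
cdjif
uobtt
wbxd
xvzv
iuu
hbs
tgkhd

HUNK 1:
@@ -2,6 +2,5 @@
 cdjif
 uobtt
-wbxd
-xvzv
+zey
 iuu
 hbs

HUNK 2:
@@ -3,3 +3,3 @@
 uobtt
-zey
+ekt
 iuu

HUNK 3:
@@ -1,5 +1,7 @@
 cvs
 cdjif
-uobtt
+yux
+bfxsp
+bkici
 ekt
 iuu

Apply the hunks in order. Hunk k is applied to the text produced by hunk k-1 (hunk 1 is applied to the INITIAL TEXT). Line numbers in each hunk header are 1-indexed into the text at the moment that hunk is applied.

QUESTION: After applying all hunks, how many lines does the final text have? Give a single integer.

Hunk 1: at line 2 remove [wbxd,xvzv] add [zey] -> 7 lines: cvs cdjif uobtt zey iuu hbs tgkhd
Hunk 2: at line 3 remove [zey] add [ekt] -> 7 lines: cvs cdjif uobtt ekt iuu hbs tgkhd
Hunk 3: at line 1 remove [uobtt] add [yux,bfxsp,bkici] -> 9 lines: cvs cdjif yux bfxsp bkici ekt iuu hbs tgkhd
Final line count: 9

Answer: 9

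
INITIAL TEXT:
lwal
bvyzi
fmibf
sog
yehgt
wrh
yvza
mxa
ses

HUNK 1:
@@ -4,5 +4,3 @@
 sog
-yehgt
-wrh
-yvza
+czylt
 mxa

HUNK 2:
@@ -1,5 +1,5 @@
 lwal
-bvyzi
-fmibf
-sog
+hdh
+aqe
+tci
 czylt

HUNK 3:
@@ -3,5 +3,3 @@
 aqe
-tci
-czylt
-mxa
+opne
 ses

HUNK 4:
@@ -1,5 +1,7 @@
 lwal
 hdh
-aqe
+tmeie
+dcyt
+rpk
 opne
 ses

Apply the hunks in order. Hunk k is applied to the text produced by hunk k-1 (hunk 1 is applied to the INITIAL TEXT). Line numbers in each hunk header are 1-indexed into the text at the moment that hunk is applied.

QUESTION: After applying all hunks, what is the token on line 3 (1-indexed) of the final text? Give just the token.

Answer: tmeie

Derivation:
Hunk 1: at line 4 remove [yehgt,wrh,yvza] add [czylt] -> 7 lines: lwal bvyzi fmibf sog czylt mxa ses
Hunk 2: at line 1 remove [bvyzi,fmibf,sog] add [hdh,aqe,tci] -> 7 lines: lwal hdh aqe tci czylt mxa ses
Hunk 3: at line 3 remove [tci,czylt,mxa] add [opne] -> 5 lines: lwal hdh aqe opne ses
Hunk 4: at line 1 remove [aqe] add [tmeie,dcyt,rpk] -> 7 lines: lwal hdh tmeie dcyt rpk opne ses
Final line 3: tmeie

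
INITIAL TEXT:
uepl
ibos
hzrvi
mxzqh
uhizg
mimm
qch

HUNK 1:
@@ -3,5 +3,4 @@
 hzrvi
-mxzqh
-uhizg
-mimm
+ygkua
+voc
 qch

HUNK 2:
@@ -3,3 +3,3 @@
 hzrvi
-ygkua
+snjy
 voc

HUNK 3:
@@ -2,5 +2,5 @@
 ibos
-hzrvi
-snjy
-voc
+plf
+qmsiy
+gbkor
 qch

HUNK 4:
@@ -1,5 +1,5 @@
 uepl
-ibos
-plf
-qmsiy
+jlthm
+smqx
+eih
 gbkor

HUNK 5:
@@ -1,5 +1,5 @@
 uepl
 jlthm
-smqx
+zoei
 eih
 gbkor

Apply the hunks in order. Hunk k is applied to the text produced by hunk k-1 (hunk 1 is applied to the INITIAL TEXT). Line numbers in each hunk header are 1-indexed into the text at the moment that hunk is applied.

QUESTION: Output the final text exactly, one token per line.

Answer: uepl
jlthm
zoei
eih
gbkor
qch

Derivation:
Hunk 1: at line 3 remove [mxzqh,uhizg,mimm] add [ygkua,voc] -> 6 lines: uepl ibos hzrvi ygkua voc qch
Hunk 2: at line 3 remove [ygkua] add [snjy] -> 6 lines: uepl ibos hzrvi snjy voc qch
Hunk 3: at line 2 remove [hzrvi,snjy,voc] add [plf,qmsiy,gbkor] -> 6 lines: uepl ibos plf qmsiy gbkor qch
Hunk 4: at line 1 remove [ibos,plf,qmsiy] add [jlthm,smqx,eih] -> 6 lines: uepl jlthm smqx eih gbkor qch
Hunk 5: at line 1 remove [smqx] add [zoei] -> 6 lines: uepl jlthm zoei eih gbkor qch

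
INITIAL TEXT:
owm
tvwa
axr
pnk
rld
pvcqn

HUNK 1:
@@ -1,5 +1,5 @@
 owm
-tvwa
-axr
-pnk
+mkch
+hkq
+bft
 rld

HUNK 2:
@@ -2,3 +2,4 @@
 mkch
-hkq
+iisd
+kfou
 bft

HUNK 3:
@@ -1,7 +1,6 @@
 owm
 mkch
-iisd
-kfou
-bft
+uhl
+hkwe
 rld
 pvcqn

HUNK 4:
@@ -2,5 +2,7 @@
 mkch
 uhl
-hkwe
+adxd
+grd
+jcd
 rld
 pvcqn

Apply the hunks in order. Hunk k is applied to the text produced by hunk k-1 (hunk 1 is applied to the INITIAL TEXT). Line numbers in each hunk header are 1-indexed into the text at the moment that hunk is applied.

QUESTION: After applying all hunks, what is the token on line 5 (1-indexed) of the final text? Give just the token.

Answer: grd

Derivation:
Hunk 1: at line 1 remove [tvwa,axr,pnk] add [mkch,hkq,bft] -> 6 lines: owm mkch hkq bft rld pvcqn
Hunk 2: at line 2 remove [hkq] add [iisd,kfou] -> 7 lines: owm mkch iisd kfou bft rld pvcqn
Hunk 3: at line 1 remove [iisd,kfou,bft] add [uhl,hkwe] -> 6 lines: owm mkch uhl hkwe rld pvcqn
Hunk 4: at line 2 remove [hkwe] add [adxd,grd,jcd] -> 8 lines: owm mkch uhl adxd grd jcd rld pvcqn
Final line 5: grd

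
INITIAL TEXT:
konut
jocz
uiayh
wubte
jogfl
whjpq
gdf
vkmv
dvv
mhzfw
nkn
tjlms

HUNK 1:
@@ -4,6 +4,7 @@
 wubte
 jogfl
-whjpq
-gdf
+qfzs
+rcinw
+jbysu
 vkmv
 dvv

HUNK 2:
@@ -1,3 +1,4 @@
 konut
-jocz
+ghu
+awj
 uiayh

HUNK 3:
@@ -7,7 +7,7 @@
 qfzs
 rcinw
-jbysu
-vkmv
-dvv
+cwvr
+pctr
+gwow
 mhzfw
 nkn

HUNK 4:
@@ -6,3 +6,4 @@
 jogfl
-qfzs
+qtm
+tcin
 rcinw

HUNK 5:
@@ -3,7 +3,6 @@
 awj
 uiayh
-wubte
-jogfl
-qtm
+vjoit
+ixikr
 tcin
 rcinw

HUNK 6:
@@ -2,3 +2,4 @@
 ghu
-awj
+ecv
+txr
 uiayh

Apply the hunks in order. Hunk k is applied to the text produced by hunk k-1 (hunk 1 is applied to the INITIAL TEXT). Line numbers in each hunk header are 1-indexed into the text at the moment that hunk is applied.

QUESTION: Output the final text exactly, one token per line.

Hunk 1: at line 4 remove [whjpq,gdf] add [qfzs,rcinw,jbysu] -> 13 lines: konut jocz uiayh wubte jogfl qfzs rcinw jbysu vkmv dvv mhzfw nkn tjlms
Hunk 2: at line 1 remove [jocz] add [ghu,awj] -> 14 lines: konut ghu awj uiayh wubte jogfl qfzs rcinw jbysu vkmv dvv mhzfw nkn tjlms
Hunk 3: at line 7 remove [jbysu,vkmv,dvv] add [cwvr,pctr,gwow] -> 14 lines: konut ghu awj uiayh wubte jogfl qfzs rcinw cwvr pctr gwow mhzfw nkn tjlms
Hunk 4: at line 6 remove [qfzs] add [qtm,tcin] -> 15 lines: konut ghu awj uiayh wubte jogfl qtm tcin rcinw cwvr pctr gwow mhzfw nkn tjlms
Hunk 5: at line 3 remove [wubte,jogfl,qtm] add [vjoit,ixikr] -> 14 lines: konut ghu awj uiayh vjoit ixikr tcin rcinw cwvr pctr gwow mhzfw nkn tjlms
Hunk 6: at line 2 remove [awj] add [ecv,txr] -> 15 lines: konut ghu ecv txr uiayh vjoit ixikr tcin rcinw cwvr pctr gwow mhzfw nkn tjlms

Answer: konut
ghu
ecv
txr
uiayh
vjoit
ixikr
tcin
rcinw
cwvr
pctr
gwow
mhzfw
nkn
tjlms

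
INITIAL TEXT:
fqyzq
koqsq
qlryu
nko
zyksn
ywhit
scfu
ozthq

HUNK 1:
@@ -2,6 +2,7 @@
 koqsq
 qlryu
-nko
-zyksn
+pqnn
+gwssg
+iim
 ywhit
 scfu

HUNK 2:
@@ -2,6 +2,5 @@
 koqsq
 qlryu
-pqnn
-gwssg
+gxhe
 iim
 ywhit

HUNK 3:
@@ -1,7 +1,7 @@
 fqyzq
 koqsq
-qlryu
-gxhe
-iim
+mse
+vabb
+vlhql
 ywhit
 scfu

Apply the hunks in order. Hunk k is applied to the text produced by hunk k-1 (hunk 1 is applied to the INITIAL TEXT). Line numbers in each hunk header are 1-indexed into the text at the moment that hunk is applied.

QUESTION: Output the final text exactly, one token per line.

Answer: fqyzq
koqsq
mse
vabb
vlhql
ywhit
scfu
ozthq

Derivation:
Hunk 1: at line 2 remove [nko,zyksn] add [pqnn,gwssg,iim] -> 9 lines: fqyzq koqsq qlryu pqnn gwssg iim ywhit scfu ozthq
Hunk 2: at line 2 remove [pqnn,gwssg] add [gxhe] -> 8 lines: fqyzq koqsq qlryu gxhe iim ywhit scfu ozthq
Hunk 3: at line 1 remove [qlryu,gxhe,iim] add [mse,vabb,vlhql] -> 8 lines: fqyzq koqsq mse vabb vlhql ywhit scfu ozthq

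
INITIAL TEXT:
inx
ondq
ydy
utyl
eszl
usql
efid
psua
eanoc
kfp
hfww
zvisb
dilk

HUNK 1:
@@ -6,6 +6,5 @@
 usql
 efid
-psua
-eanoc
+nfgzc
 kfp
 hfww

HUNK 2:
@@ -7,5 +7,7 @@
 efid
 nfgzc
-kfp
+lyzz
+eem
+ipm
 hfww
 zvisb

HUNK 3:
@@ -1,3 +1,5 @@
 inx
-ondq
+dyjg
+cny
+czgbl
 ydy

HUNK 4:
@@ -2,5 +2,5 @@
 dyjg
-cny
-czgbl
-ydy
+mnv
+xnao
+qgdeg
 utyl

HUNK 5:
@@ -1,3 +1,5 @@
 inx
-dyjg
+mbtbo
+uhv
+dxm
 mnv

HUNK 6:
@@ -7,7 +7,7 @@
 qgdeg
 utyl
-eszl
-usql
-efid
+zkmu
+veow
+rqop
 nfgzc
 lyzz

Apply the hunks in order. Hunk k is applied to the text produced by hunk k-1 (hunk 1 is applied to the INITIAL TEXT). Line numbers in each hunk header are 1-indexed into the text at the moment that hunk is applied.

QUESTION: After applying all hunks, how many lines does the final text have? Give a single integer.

Answer: 18

Derivation:
Hunk 1: at line 6 remove [psua,eanoc] add [nfgzc] -> 12 lines: inx ondq ydy utyl eszl usql efid nfgzc kfp hfww zvisb dilk
Hunk 2: at line 7 remove [kfp] add [lyzz,eem,ipm] -> 14 lines: inx ondq ydy utyl eszl usql efid nfgzc lyzz eem ipm hfww zvisb dilk
Hunk 3: at line 1 remove [ondq] add [dyjg,cny,czgbl] -> 16 lines: inx dyjg cny czgbl ydy utyl eszl usql efid nfgzc lyzz eem ipm hfww zvisb dilk
Hunk 4: at line 2 remove [cny,czgbl,ydy] add [mnv,xnao,qgdeg] -> 16 lines: inx dyjg mnv xnao qgdeg utyl eszl usql efid nfgzc lyzz eem ipm hfww zvisb dilk
Hunk 5: at line 1 remove [dyjg] add [mbtbo,uhv,dxm] -> 18 lines: inx mbtbo uhv dxm mnv xnao qgdeg utyl eszl usql efid nfgzc lyzz eem ipm hfww zvisb dilk
Hunk 6: at line 7 remove [eszl,usql,efid] add [zkmu,veow,rqop] -> 18 lines: inx mbtbo uhv dxm mnv xnao qgdeg utyl zkmu veow rqop nfgzc lyzz eem ipm hfww zvisb dilk
Final line count: 18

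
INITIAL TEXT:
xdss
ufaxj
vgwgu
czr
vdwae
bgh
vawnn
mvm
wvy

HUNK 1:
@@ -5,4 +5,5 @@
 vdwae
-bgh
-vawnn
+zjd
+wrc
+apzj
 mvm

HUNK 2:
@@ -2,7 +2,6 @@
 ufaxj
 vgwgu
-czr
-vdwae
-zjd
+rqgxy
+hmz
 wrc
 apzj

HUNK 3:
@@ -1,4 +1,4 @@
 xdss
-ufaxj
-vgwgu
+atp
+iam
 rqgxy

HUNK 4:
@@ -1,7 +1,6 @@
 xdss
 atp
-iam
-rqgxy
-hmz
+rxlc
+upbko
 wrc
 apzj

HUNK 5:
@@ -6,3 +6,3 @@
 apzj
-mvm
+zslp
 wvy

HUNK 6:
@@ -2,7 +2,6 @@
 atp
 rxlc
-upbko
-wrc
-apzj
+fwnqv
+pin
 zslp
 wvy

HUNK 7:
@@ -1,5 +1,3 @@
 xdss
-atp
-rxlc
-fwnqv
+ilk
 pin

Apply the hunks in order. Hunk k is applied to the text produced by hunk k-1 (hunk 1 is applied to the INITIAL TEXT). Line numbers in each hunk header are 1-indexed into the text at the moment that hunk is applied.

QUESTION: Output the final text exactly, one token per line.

Answer: xdss
ilk
pin
zslp
wvy

Derivation:
Hunk 1: at line 5 remove [bgh,vawnn] add [zjd,wrc,apzj] -> 10 lines: xdss ufaxj vgwgu czr vdwae zjd wrc apzj mvm wvy
Hunk 2: at line 2 remove [czr,vdwae,zjd] add [rqgxy,hmz] -> 9 lines: xdss ufaxj vgwgu rqgxy hmz wrc apzj mvm wvy
Hunk 3: at line 1 remove [ufaxj,vgwgu] add [atp,iam] -> 9 lines: xdss atp iam rqgxy hmz wrc apzj mvm wvy
Hunk 4: at line 1 remove [iam,rqgxy,hmz] add [rxlc,upbko] -> 8 lines: xdss atp rxlc upbko wrc apzj mvm wvy
Hunk 5: at line 6 remove [mvm] add [zslp] -> 8 lines: xdss atp rxlc upbko wrc apzj zslp wvy
Hunk 6: at line 2 remove [upbko,wrc,apzj] add [fwnqv,pin] -> 7 lines: xdss atp rxlc fwnqv pin zslp wvy
Hunk 7: at line 1 remove [atp,rxlc,fwnqv] add [ilk] -> 5 lines: xdss ilk pin zslp wvy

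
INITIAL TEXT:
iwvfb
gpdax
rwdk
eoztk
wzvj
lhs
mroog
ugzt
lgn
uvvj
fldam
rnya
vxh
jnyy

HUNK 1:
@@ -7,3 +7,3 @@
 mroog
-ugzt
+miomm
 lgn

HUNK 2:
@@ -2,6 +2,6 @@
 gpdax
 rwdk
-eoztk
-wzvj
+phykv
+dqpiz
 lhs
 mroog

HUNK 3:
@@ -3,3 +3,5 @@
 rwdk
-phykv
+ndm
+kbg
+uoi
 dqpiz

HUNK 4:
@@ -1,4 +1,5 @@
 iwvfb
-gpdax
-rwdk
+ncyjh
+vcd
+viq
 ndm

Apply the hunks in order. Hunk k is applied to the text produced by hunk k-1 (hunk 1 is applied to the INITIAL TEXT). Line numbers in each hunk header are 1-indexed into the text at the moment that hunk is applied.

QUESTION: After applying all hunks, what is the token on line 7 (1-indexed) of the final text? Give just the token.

Answer: uoi

Derivation:
Hunk 1: at line 7 remove [ugzt] add [miomm] -> 14 lines: iwvfb gpdax rwdk eoztk wzvj lhs mroog miomm lgn uvvj fldam rnya vxh jnyy
Hunk 2: at line 2 remove [eoztk,wzvj] add [phykv,dqpiz] -> 14 lines: iwvfb gpdax rwdk phykv dqpiz lhs mroog miomm lgn uvvj fldam rnya vxh jnyy
Hunk 3: at line 3 remove [phykv] add [ndm,kbg,uoi] -> 16 lines: iwvfb gpdax rwdk ndm kbg uoi dqpiz lhs mroog miomm lgn uvvj fldam rnya vxh jnyy
Hunk 4: at line 1 remove [gpdax,rwdk] add [ncyjh,vcd,viq] -> 17 lines: iwvfb ncyjh vcd viq ndm kbg uoi dqpiz lhs mroog miomm lgn uvvj fldam rnya vxh jnyy
Final line 7: uoi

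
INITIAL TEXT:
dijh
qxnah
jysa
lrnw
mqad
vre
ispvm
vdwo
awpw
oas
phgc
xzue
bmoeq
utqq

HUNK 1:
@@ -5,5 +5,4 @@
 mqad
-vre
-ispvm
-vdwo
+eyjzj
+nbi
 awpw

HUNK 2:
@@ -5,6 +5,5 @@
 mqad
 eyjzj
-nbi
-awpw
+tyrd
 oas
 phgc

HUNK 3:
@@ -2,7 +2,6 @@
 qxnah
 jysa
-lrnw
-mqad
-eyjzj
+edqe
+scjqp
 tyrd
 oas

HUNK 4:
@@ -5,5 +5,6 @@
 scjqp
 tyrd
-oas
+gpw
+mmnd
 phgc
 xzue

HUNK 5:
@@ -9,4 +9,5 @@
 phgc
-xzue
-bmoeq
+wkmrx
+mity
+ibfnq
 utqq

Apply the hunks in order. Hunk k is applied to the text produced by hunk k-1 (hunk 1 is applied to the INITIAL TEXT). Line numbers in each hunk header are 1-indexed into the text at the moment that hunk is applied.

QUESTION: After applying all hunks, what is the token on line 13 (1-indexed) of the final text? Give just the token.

Answer: utqq

Derivation:
Hunk 1: at line 5 remove [vre,ispvm,vdwo] add [eyjzj,nbi] -> 13 lines: dijh qxnah jysa lrnw mqad eyjzj nbi awpw oas phgc xzue bmoeq utqq
Hunk 2: at line 5 remove [nbi,awpw] add [tyrd] -> 12 lines: dijh qxnah jysa lrnw mqad eyjzj tyrd oas phgc xzue bmoeq utqq
Hunk 3: at line 2 remove [lrnw,mqad,eyjzj] add [edqe,scjqp] -> 11 lines: dijh qxnah jysa edqe scjqp tyrd oas phgc xzue bmoeq utqq
Hunk 4: at line 5 remove [oas] add [gpw,mmnd] -> 12 lines: dijh qxnah jysa edqe scjqp tyrd gpw mmnd phgc xzue bmoeq utqq
Hunk 5: at line 9 remove [xzue,bmoeq] add [wkmrx,mity,ibfnq] -> 13 lines: dijh qxnah jysa edqe scjqp tyrd gpw mmnd phgc wkmrx mity ibfnq utqq
Final line 13: utqq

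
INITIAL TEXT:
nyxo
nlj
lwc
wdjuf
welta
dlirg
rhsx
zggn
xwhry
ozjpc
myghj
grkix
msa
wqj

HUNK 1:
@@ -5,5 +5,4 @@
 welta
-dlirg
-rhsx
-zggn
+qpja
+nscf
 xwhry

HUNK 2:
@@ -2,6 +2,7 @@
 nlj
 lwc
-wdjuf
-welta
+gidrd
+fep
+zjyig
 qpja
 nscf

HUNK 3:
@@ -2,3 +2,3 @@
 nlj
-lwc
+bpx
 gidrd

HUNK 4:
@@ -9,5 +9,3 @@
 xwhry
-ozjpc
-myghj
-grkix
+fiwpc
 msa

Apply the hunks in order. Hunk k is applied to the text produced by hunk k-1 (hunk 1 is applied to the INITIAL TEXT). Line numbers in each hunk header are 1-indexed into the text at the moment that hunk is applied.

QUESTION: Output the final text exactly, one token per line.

Answer: nyxo
nlj
bpx
gidrd
fep
zjyig
qpja
nscf
xwhry
fiwpc
msa
wqj

Derivation:
Hunk 1: at line 5 remove [dlirg,rhsx,zggn] add [qpja,nscf] -> 13 lines: nyxo nlj lwc wdjuf welta qpja nscf xwhry ozjpc myghj grkix msa wqj
Hunk 2: at line 2 remove [wdjuf,welta] add [gidrd,fep,zjyig] -> 14 lines: nyxo nlj lwc gidrd fep zjyig qpja nscf xwhry ozjpc myghj grkix msa wqj
Hunk 3: at line 2 remove [lwc] add [bpx] -> 14 lines: nyxo nlj bpx gidrd fep zjyig qpja nscf xwhry ozjpc myghj grkix msa wqj
Hunk 4: at line 9 remove [ozjpc,myghj,grkix] add [fiwpc] -> 12 lines: nyxo nlj bpx gidrd fep zjyig qpja nscf xwhry fiwpc msa wqj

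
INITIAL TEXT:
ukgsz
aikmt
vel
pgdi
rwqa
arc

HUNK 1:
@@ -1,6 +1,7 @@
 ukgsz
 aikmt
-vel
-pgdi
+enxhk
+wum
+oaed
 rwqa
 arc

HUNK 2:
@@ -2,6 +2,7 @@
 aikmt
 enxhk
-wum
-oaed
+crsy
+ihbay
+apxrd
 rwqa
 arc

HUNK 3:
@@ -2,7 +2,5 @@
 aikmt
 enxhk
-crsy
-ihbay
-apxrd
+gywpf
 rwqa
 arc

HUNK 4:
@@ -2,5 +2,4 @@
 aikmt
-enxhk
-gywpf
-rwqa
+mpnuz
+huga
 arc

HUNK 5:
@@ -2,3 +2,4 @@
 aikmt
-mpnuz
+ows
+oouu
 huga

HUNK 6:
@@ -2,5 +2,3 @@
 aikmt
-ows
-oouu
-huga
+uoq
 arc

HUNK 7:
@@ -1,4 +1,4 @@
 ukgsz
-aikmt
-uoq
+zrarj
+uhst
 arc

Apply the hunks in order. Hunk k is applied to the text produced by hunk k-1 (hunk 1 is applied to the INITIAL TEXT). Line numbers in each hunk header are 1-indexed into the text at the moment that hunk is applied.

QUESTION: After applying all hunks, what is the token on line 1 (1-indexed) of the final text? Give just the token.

Hunk 1: at line 1 remove [vel,pgdi] add [enxhk,wum,oaed] -> 7 lines: ukgsz aikmt enxhk wum oaed rwqa arc
Hunk 2: at line 2 remove [wum,oaed] add [crsy,ihbay,apxrd] -> 8 lines: ukgsz aikmt enxhk crsy ihbay apxrd rwqa arc
Hunk 3: at line 2 remove [crsy,ihbay,apxrd] add [gywpf] -> 6 lines: ukgsz aikmt enxhk gywpf rwqa arc
Hunk 4: at line 2 remove [enxhk,gywpf,rwqa] add [mpnuz,huga] -> 5 lines: ukgsz aikmt mpnuz huga arc
Hunk 5: at line 2 remove [mpnuz] add [ows,oouu] -> 6 lines: ukgsz aikmt ows oouu huga arc
Hunk 6: at line 2 remove [ows,oouu,huga] add [uoq] -> 4 lines: ukgsz aikmt uoq arc
Hunk 7: at line 1 remove [aikmt,uoq] add [zrarj,uhst] -> 4 lines: ukgsz zrarj uhst arc
Final line 1: ukgsz

Answer: ukgsz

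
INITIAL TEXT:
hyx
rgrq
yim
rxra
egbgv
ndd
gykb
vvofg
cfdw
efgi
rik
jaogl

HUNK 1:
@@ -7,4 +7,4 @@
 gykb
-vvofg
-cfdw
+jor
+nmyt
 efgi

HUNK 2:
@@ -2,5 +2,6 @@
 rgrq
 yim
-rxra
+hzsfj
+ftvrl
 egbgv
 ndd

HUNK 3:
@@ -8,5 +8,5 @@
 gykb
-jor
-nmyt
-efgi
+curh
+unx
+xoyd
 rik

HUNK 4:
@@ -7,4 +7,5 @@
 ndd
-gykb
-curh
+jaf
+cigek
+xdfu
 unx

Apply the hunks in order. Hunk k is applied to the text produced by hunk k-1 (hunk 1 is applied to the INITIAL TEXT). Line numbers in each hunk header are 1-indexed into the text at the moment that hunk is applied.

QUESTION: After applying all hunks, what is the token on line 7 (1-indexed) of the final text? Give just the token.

Hunk 1: at line 7 remove [vvofg,cfdw] add [jor,nmyt] -> 12 lines: hyx rgrq yim rxra egbgv ndd gykb jor nmyt efgi rik jaogl
Hunk 2: at line 2 remove [rxra] add [hzsfj,ftvrl] -> 13 lines: hyx rgrq yim hzsfj ftvrl egbgv ndd gykb jor nmyt efgi rik jaogl
Hunk 3: at line 8 remove [jor,nmyt,efgi] add [curh,unx,xoyd] -> 13 lines: hyx rgrq yim hzsfj ftvrl egbgv ndd gykb curh unx xoyd rik jaogl
Hunk 4: at line 7 remove [gykb,curh] add [jaf,cigek,xdfu] -> 14 lines: hyx rgrq yim hzsfj ftvrl egbgv ndd jaf cigek xdfu unx xoyd rik jaogl
Final line 7: ndd

Answer: ndd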